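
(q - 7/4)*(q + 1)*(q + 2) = q^3 + 5*q^2/4 - 13*q/4 - 7/2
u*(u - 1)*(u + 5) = u^3 + 4*u^2 - 5*u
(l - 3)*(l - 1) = l^2 - 4*l + 3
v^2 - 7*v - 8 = (v - 8)*(v + 1)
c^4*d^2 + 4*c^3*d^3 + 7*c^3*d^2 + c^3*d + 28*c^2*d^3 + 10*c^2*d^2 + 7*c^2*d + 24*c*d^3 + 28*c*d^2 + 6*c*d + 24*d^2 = (c + 6)*(c + 4*d)*(c*d + 1)*(c*d + d)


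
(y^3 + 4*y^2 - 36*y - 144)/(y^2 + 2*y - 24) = (y^2 - 2*y - 24)/(y - 4)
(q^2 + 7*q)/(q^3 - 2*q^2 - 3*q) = (q + 7)/(q^2 - 2*q - 3)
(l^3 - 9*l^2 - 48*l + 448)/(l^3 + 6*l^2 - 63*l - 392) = (l - 8)/(l + 7)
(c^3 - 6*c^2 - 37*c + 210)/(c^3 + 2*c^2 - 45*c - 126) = (c - 5)/(c + 3)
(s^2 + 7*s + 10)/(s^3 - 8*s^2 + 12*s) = (s^2 + 7*s + 10)/(s*(s^2 - 8*s + 12))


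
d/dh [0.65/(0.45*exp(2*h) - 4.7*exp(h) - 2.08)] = (3.055 - 0.585*exp(h))*exp(h)/(-0.45*exp(2*h) + 4.7*exp(h) + 2.08)^2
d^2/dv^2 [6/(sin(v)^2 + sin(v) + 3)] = 6*(-4*sin(v)^4 - 3*sin(v)^3 + 17*sin(v)^2 + 9*sin(v) - 4)/(sin(v)^2 + sin(v) + 3)^3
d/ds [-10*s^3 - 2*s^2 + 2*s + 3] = -30*s^2 - 4*s + 2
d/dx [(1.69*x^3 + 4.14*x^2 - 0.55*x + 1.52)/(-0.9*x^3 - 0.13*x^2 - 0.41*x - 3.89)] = (-8.88178419700125e-16*x^5 + 3.5063*x^4 - 2.3758*x^3 - 17.3872*x^2 - 31.814*x + 2.7627)/(0.81*x^6 + 0.234*x^5 + 0.7549*x^4 + 7.1086*x^3 + 1.1795*x^2 + 3.1898*x + 15.1321)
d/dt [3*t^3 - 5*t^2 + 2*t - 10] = 9*t^2 - 10*t + 2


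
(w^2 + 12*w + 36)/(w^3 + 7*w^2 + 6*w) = (w + 6)/(w*(w + 1))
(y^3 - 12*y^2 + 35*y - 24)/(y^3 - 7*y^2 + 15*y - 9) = (y - 8)/(y - 3)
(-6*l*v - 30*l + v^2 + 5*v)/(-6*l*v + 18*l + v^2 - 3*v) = (v + 5)/(v - 3)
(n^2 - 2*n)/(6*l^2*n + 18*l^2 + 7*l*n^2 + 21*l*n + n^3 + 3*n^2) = n*(n - 2)/(6*l^2*n + 18*l^2 + 7*l*n^2 + 21*l*n + n^3 + 3*n^2)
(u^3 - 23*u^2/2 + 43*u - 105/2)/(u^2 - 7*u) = (2*u^3 - 23*u^2 + 86*u - 105)/(2*u*(u - 7))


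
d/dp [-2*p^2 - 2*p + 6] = -4*p - 2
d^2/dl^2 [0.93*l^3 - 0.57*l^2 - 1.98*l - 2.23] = 5.58*l - 1.14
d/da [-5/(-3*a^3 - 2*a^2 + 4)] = 5*a*(-9*a - 4)/(3*a^3 + 2*a^2 - 4)^2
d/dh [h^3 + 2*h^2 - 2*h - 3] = 3*h^2 + 4*h - 2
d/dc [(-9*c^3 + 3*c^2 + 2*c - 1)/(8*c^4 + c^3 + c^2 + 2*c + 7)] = 2*(36*c^6 - 24*c^5 - 30*c^4 - 4*c^3 - 91*c^2 + 22*c + 8)/(64*c^8 + 16*c^7 + 17*c^6 + 34*c^5 + 117*c^4 + 18*c^3 + 18*c^2 + 28*c + 49)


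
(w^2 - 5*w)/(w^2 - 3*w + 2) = w*(w - 5)/(w^2 - 3*w + 2)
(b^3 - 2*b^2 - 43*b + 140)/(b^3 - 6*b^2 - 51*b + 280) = (b - 4)/(b - 8)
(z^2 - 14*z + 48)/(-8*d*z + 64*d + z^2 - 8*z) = (z - 6)/(-8*d + z)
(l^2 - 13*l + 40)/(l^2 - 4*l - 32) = (l - 5)/(l + 4)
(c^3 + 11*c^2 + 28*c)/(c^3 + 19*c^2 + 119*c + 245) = c*(c + 4)/(c^2 + 12*c + 35)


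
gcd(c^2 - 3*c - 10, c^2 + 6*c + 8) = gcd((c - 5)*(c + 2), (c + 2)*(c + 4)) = c + 2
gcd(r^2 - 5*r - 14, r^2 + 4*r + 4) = r + 2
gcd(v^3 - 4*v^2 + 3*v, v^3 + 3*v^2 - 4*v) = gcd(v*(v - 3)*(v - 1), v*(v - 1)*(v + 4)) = v^2 - v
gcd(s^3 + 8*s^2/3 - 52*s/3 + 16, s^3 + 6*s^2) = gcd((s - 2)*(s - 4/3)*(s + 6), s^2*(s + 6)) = s + 6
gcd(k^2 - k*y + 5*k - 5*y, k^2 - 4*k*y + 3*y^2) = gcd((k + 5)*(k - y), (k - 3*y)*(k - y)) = -k + y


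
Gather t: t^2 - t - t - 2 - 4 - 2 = t^2 - 2*t - 8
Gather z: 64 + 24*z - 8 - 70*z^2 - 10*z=-70*z^2 + 14*z + 56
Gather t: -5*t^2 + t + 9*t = -5*t^2 + 10*t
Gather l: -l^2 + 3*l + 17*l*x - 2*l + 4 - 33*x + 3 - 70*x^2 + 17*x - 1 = -l^2 + l*(17*x + 1) - 70*x^2 - 16*x + 6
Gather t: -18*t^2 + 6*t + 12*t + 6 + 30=-18*t^2 + 18*t + 36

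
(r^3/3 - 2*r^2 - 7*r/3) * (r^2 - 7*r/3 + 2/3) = r^5/3 - 25*r^4/9 + 23*r^3/9 + 37*r^2/9 - 14*r/9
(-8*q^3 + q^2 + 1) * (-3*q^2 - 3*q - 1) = 24*q^5 + 21*q^4 + 5*q^3 - 4*q^2 - 3*q - 1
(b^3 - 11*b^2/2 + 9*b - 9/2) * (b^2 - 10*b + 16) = b^5 - 31*b^4/2 + 80*b^3 - 365*b^2/2 + 189*b - 72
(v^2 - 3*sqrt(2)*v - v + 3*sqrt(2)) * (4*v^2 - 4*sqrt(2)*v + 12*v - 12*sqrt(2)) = 4*v^4 - 16*sqrt(2)*v^3 + 8*v^3 - 32*sqrt(2)*v^2 + 12*v^2 + 48*v + 48*sqrt(2)*v - 72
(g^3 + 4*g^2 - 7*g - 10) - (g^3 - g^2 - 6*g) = 5*g^2 - g - 10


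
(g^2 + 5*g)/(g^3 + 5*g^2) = 1/g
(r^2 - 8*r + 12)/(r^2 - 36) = (r - 2)/(r + 6)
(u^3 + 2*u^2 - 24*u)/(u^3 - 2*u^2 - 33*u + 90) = u*(u - 4)/(u^2 - 8*u + 15)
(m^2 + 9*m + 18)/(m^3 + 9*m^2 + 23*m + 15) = (m + 6)/(m^2 + 6*m + 5)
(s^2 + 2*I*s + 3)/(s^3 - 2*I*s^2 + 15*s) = (s - I)/(s*(s - 5*I))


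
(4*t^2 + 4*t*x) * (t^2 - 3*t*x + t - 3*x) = 4*t^4 - 8*t^3*x + 4*t^3 - 12*t^2*x^2 - 8*t^2*x - 12*t*x^2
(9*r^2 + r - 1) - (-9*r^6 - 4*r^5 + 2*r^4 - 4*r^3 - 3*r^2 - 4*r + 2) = 9*r^6 + 4*r^5 - 2*r^4 + 4*r^3 + 12*r^2 + 5*r - 3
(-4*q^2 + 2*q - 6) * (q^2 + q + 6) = -4*q^4 - 2*q^3 - 28*q^2 + 6*q - 36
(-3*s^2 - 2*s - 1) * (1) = -3*s^2 - 2*s - 1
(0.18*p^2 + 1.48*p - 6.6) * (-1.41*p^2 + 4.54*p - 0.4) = -0.2538*p^4 - 1.2696*p^3 + 15.9532*p^2 - 30.556*p + 2.64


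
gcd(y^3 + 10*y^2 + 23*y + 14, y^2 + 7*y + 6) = y + 1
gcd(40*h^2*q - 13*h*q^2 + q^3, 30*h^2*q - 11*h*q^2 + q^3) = -5*h*q + q^2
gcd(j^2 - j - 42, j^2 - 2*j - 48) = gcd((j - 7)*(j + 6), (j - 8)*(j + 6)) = j + 6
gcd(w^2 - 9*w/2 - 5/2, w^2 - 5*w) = w - 5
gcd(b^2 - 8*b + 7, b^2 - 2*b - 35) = b - 7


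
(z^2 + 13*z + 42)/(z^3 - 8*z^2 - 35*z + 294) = (z + 7)/(z^2 - 14*z + 49)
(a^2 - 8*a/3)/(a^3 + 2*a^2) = (a - 8/3)/(a*(a + 2))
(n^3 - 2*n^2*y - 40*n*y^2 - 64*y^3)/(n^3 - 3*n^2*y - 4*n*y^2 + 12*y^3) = (n^2 - 4*n*y - 32*y^2)/(n^2 - 5*n*y + 6*y^2)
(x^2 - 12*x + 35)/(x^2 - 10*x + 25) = (x - 7)/(x - 5)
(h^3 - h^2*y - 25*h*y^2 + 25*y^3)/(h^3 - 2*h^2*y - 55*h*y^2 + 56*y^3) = (-h^2 + 25*y^2)/(-h^2 + h*y + 56*y^2)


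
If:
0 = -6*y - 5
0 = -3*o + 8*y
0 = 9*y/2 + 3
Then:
No Solution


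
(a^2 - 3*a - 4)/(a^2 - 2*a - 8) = (a + 1)/(a + 2)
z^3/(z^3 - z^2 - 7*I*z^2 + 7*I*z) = z^2/(z^2 - z - 7*I*z + 7*I)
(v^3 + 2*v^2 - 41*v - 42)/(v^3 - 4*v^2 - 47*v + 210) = (v + 1)/(v - 5)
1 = 1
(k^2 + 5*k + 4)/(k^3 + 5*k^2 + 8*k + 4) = (k + 4)/(k^2 + 4*k + 4)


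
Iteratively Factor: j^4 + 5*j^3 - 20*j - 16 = (j + 4)*(j^3 + j^2 - 4*j - 4) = (j + 2)*(j + 4)*(j^2 - j - 2) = (j + 1)*(j + 2)*(j + 4)*(j - 2)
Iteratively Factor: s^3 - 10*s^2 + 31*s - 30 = (s - 5)*(s^2 - 5*s + 6) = (s - 5)*(s - 2)*(s - 3)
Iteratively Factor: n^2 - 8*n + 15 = (n - 5)*(n - 3)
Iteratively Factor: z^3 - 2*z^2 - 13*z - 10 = (z + 2)*(z^2 - 4*z - 5) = (z + 1)*(z + 2)*(z - 5)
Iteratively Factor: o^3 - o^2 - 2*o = (o - 2)*(o^2 + o) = o*(o - 2)*(o + 1)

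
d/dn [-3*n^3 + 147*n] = 147 - 9*n^2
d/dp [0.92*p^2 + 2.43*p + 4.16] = 1.84*p + 2.43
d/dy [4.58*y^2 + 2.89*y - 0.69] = 9.16*y + 2.89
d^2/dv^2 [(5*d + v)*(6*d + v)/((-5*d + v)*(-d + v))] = 2*d*(1285*d^3 - 705*d^2*v + 75*d*v^2 + 17*v^3)/(125*d^6 - 450*d^5*v + 615*d^4*v^2 - 396*d^3*v^3 + 123*d^2*v^4 - 18*d*v^5 + v^6)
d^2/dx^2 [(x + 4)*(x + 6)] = 2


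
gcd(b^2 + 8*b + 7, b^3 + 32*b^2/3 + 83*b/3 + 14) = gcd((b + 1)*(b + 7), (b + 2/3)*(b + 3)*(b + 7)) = b + 7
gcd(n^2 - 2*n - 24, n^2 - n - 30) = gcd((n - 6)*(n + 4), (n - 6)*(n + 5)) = n - 6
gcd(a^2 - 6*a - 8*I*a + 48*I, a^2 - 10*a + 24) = a - 6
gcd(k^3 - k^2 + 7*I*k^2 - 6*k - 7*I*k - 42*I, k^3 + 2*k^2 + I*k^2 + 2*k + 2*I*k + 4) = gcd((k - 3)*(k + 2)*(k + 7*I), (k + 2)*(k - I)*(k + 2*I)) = k + 2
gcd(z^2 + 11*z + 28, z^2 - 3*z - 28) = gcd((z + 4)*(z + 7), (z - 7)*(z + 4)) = z + 4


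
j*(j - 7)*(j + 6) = j^3 - j^2 - 42*j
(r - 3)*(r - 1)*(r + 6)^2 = r^4 + 8*r^3 - 9*r^2 - 108*r + 108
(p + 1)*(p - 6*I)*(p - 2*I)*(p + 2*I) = p^4 + p^3 - 6*I*p^3 + 4*p^2 - 6*I*p^2 + 4*p - 24*I*p - 24*I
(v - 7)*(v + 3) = v^2 - 4*v - 21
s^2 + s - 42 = (s - 6)*(s + 7)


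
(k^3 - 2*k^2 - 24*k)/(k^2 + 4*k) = k - 6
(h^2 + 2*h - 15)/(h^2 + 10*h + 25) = (h - 3)/(h + 5)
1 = 1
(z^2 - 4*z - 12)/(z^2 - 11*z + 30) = (z + 2)/(z - 5)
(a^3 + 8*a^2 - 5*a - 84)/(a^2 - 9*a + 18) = (a^2 + 11*a + 28)/(a - 6)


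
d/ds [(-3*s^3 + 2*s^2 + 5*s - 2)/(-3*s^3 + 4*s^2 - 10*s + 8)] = 2*(-3*s^4 + 45*s^3 - 65*s^2 + 24*s + 10)/(9*s^6 - 24*s^5 + 76*s^4 - 128*s^3 + 164*s^2 - 160*s + 64)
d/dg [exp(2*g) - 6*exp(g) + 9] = 2*(exp(g) - 3)*exp(g)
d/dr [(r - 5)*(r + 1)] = 2*r - 4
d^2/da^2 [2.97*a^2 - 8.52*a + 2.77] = 5.94000000000000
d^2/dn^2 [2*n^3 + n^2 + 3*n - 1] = 12*n + 2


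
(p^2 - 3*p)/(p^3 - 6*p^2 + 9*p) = 1/(p - 3)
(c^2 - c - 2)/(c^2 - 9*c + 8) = (c^2 - c - 2)/(c^2 - 9*c + 8)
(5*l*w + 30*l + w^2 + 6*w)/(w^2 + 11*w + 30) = (5*l + w)/(w + 5)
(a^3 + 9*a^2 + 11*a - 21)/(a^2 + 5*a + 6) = (a^2 + 6*a - 7)/(a + 2)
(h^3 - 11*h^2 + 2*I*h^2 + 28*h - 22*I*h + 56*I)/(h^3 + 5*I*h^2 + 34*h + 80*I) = (h^2 - 11*h + 28)/(h^2 + 3*I*h + 40)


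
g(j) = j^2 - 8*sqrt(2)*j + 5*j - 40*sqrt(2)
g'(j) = 2*j - 8*sqrt(2) + 5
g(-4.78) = -3.54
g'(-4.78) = -15.87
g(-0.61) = -52.35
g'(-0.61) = -7.53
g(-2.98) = -28.87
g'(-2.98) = -12.27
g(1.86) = -64.85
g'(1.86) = -2.59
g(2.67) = -66.30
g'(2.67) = -0.97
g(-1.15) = -47.99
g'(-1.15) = -8.61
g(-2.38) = -35.88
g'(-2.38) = -11.07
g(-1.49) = -44.94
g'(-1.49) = -9.29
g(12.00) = 11.67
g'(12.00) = 17.69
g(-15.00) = 263.14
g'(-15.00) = -36.31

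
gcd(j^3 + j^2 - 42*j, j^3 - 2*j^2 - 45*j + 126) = j^2 + j - 42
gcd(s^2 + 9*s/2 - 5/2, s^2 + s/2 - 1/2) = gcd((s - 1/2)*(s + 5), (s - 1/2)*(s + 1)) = s - 1/2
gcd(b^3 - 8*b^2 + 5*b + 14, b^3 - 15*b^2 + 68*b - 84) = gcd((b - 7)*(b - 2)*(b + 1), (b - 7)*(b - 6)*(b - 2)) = b^2 - 9*b + 14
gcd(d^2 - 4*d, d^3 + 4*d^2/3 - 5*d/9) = d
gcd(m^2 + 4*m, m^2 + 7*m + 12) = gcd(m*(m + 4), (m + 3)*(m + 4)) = m + 4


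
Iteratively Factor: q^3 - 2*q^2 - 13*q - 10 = (q + 2)*(q^2 - 4*q - 5) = (q - 5)*(q + 2)*(q + 1)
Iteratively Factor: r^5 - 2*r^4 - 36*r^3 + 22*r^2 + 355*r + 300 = (r - 5)*(r^4 + 3*r^3 - 21*r^2 - 83*r - 60) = (r - 5)*(r + 4)*(r^3 - r^2 - 17*r - 15) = (r - 5)^2*(r + 4)*(r^2 + 4*r + 3) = (r - 5)^2*(r + 1)*(r + 4)*(r + 3)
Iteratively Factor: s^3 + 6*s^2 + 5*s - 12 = (s + 3)*(s^2 + 3*s - 4) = (s - 1)*(s + 3)*(s + 4)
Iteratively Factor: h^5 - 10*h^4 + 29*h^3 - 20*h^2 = (h)*(h^4 - 10*h^3 + 29*h^2 - 20*h) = h*(h - 1)*(h^3 - 9*h^2 + 20*h) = h*(h - 4)*(h - 1)*(h^2 - 5*h) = h*(h - 5)*(h - 4)*(h - 1)*(h)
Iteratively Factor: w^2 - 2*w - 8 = (w + 2)*(w - 4)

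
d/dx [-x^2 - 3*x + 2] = -2*x - 3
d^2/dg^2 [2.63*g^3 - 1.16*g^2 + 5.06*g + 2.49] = 15.78*g - 2.32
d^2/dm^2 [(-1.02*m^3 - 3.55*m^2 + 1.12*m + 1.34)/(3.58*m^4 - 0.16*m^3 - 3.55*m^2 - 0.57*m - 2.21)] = (-26.145456*m^9 - 272.98932*m^8 + 106.673976*m^7 + 214.818236000001*m^6 - 388.311288*m^5 - 956.414376*m^4 + 253.77273*m^3 + 383.926494*m^2 - 69.186456*m - 57.654046)/(45.882712*m^12 - 6.151872*m^11 - 136.219716*m^10 - 9.7195*m^9 + 52.064454*m^8 + 44.967132*m^7 + 125.159603*m^6 - 2.179551*m^5 - 35.768838*m^4 - 29.361171*m^3 - 54.169752*m^2 - 8.351811*m - 10.793861)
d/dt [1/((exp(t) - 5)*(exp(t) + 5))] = -2*exp(2*t)/(exp(4*t) - 50*exp(2*t) + 625)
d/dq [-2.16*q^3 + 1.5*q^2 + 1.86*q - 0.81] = -6.48*q^2 + 3.0*q + 1.86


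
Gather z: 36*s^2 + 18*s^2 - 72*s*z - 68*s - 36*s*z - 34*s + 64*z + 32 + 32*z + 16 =54*s^2 - 102*s + z*(96 - 108*s) + 48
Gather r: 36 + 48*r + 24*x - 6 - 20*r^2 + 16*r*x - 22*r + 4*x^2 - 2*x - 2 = -20*r^2 + r*(16*x + 26) + 4*x^2 + 22*x + 28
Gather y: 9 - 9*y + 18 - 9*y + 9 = 36 - 18*y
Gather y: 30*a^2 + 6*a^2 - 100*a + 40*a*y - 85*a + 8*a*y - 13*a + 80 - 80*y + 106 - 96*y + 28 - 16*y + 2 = 36*a^2 - 198*a + y*(48*a - 192) + 216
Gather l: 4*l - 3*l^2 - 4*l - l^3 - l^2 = -l^3 - 4*l^2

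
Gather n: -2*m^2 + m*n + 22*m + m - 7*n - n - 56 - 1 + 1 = -2*m^2 + 23*m + n*(m - 8) - 56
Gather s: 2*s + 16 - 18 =2*s - 2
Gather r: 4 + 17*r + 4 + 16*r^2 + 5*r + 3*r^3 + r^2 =3*r^3 + 17*r^2 + 22*r + 8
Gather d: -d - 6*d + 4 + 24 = 28 - 7*d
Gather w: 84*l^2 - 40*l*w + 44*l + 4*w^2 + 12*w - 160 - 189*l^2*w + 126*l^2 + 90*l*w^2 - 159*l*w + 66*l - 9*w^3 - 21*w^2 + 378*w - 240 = 210*l^2 + 110*l - 9*w^3 + w^2*(90*l - 17) + w*(-189*l^2 - 199*l + 390) - 400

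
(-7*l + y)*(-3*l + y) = 21*l^2 - 10*l*y + y^2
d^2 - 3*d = d*(d - 3)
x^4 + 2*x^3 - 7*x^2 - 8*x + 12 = (x - 2)*(x - 1)*(x + 2)*(x + 3)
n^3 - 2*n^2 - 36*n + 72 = (n - 6)*(n - 2)*(n + 6)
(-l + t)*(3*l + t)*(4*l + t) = -12*l^3 + 5*l^2*t + 6*l*t^2 + t^3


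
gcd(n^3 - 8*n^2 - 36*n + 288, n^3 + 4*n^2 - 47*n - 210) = n + 6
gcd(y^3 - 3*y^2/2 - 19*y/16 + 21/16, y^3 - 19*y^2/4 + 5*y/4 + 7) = y^2 - 3*y/4 - 7/4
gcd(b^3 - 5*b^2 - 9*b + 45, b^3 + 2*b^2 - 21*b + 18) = b - 3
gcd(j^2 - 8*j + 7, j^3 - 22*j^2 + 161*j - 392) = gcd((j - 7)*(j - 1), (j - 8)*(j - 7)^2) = j - 7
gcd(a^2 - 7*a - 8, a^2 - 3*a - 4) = a + 1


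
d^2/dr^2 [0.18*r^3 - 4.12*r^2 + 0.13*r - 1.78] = 1.08*r - 8.24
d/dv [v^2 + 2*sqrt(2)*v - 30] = 2*v + 2*sqrt(2)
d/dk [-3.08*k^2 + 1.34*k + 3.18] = 1.34 - 6.16*k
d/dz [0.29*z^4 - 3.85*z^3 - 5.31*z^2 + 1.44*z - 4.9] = 1.16*z^3 - 11.55*z^2 - 10.62*z + 1.44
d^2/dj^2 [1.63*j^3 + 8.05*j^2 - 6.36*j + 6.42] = 9.78*j + 16.1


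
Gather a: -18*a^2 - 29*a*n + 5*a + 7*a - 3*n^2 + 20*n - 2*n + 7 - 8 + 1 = -18*a^2 + a*(12 - 29*n) - 3*n^2 + 18*n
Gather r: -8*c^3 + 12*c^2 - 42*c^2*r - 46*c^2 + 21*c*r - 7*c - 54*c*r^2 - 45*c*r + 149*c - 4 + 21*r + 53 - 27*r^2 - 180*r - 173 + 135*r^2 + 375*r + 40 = -8*c^3 - 34*c^2 + 142*c + r^2*(108 - 54*c) + r*(-42*c^2 - 24*c + 216) - 84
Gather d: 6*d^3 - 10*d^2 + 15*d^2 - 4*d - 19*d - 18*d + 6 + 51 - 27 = 6*d^3 + 5*d^2 - 41*d + 30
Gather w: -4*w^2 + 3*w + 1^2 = -4*w^2 + 3*w + 1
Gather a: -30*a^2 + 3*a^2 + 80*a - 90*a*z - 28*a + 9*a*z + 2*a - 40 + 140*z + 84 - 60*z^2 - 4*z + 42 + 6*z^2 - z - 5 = -27*a^2 + a*(54 - 81*z) - 54*z^2 + 135*z + 81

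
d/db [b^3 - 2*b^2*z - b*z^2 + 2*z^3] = 3*b^2 - 4*b*z - z^2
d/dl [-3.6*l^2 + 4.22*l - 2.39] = 4.22 - 7.2*l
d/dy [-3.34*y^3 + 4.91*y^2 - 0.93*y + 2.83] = -10.02*y^2 + 9.82*y - 0.93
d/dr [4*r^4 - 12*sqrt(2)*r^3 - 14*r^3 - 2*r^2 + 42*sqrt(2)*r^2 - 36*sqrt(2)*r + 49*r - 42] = 16*r^3 - 36*sqrt(2)*r^2 - 42*r^2 - 4*r + 84*sqrt(2)*r - 36*sqrt(2) + 49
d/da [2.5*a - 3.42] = 2.50000000000000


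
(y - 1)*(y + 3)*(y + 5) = y^3 + 7*y^2 + 7*y - 15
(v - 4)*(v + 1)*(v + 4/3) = v^3 - 5*v^2/3 - 8*v - 16/3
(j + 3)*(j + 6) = j^2 + 9*j + 18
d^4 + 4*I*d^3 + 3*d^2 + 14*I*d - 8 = (d - 2*I)*(d + I)^2*(d + 4*I)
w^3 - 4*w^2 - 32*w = w*(w - 8)*(w + 4)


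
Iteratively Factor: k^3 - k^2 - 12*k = (k + 3)*(k^2 - 4*k) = (k - 4)*(k + 3)*(k)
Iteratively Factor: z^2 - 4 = (z - 2)*(z + 2)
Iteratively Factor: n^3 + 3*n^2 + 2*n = (n + 2)*(n^2 + n) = (n + 1)*(n + 2)*(n)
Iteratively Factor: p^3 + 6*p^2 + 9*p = (p)*(p^2 + 6*p + 9) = p*(p + 3)*(p + 3)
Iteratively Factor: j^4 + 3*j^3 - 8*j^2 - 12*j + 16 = (j - 2)*(j^3 + 5*j^2 + 2*j - 8) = (j - 2)*(j + 4)*(j^2 + j - 2) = (j - 2)*(j + 2)*(j + 4)*(j - 1)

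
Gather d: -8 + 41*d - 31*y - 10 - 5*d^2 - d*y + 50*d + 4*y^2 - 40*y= -5*d^2 + d*(91 - y) + 4*y^2 - 71*y - 18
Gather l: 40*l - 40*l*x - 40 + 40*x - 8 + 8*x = l*(40 - 40*x) + 48*x - 48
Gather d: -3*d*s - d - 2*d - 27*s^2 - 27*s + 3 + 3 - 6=d*(-3*s - 3) - 27*s^2 - 27*s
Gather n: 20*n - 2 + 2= 20*n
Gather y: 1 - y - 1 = -y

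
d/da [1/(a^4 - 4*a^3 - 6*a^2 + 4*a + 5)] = 4*(-a^3 + 3*a^2 + 3*a - 1)/(a^4 - 4*a^3 - 6*a^2 + 4*a + 5)^2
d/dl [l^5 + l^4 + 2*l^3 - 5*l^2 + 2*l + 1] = 5*l^4 + 4*l^3 + 6*l^2 - 10*l + 2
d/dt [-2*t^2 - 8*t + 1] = -4*t - 8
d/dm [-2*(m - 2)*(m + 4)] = -4*m - 4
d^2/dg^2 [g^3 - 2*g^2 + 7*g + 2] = 6*g - 4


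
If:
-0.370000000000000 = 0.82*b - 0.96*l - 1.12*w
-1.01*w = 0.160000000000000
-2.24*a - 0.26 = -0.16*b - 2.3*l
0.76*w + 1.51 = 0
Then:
No Solution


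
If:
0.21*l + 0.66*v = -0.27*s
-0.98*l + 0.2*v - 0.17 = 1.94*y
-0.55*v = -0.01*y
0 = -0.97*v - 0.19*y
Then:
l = -0.17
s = 0.13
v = 0.00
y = 0.00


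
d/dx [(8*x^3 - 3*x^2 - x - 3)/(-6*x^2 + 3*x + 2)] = (-48*x^4 + 48*x^3 + 33*x^2 - 48*x + 7)/(36*x^4 - 36*x^3 - 15*x^2 + 12*x + 4)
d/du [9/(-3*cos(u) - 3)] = -3*sin(u)/(cos(u) + 1)^2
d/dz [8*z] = 8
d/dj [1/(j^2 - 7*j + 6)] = (7 - 2*j)/(j^2 - 7*j + 6)^2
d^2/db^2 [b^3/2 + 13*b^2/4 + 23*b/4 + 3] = 3*b + 13/2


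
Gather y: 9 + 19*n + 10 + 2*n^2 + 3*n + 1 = 2*n^2 + 22*n + 20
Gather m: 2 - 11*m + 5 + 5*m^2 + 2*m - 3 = 5*m^2 - 9*m + 4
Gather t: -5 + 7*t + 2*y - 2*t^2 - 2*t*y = -2*t^2 + t*(7 - 2*y) + 2*y - 5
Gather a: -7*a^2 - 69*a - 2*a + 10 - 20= -7*a^2 - 71*a - 10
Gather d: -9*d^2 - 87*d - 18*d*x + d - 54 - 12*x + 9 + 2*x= -9*d^2 + d*(-18*x - 86) - 10*x - 45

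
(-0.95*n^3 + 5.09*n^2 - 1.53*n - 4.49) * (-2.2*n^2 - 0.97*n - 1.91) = 2.09*n^5 - 10.2765*n^4 + 0.243200000000001*n^3 + 1.6402*n^2 + 7.2776*n + 8.5759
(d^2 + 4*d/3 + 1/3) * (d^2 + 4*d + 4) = d^4 + 16*d^3/3 + 29*d^2/3 + 20*d/3 + 4/3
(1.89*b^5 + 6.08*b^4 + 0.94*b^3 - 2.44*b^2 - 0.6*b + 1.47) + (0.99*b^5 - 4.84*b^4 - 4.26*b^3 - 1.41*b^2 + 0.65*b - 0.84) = 2.88*b^5 + 1.24*b^4 - 3.32*b^3 - 3.85*b^2 + 0.05*b + 0.63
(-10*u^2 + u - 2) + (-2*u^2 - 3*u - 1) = -12*u^2 - 2*u - 3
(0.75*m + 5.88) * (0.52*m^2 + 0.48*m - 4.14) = 0.39*m^3 + 3.4176*m^2 - 0.2826*m - 24.3432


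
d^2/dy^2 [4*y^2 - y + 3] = 8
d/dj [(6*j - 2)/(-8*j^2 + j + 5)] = 16*(3*j^2 - 2*j + 2)/(64*j^4 - 16*j^3 - 79*j^2 + 10*j + 25)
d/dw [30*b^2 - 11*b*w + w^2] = -11*b + 2*w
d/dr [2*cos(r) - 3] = -2*sin(r)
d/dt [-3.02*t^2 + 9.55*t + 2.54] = 9.55 - 6.04*t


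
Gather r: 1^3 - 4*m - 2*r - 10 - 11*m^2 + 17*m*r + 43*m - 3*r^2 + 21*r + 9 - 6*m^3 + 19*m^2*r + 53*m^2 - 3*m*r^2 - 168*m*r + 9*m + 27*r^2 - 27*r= -6*m^3 + 42*m^2 + 48*m + r^2*(24 - 3*m) + r*(19*m^2 - 151*m - 8)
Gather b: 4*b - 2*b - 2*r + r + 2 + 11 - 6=2*b - r + 7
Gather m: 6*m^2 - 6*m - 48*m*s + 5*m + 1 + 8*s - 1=6*m^2 + m*(-48*s - 1) + 8*s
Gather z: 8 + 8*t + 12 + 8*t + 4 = 16*t + 24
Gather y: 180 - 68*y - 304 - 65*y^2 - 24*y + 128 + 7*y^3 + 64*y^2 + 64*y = 7*y^3 - y^2 - 28*y + 4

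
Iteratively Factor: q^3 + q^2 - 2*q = (q + 2)*(q^2 - q) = (q - 1)*(q + 2)*(q)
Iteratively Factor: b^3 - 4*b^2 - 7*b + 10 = (b - 5)*(b^2 + b - 2) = (b - 5)*(b + 2)*(b - 1)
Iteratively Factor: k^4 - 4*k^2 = (k + 2)*(k^3 - 2*k^2) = k*(k + 2)*(k^2 - 2*k) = k*(k - 2)*(k + 2)*(k)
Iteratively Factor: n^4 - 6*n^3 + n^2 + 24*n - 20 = (n + 2)*(n^3 - 8*n^2 + 17*n - 10) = (n - 1)*(n + 2)*(n^2 - 7*n + 10) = (n - 5)*(n - 1)*(n + 2)*(n - 2)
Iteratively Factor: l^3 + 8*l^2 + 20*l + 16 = (l + 2)*(l^2 + 6*l + 8) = (l + 2)^2*(l + 4)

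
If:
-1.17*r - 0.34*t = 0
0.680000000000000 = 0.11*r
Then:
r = 6.18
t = -21.27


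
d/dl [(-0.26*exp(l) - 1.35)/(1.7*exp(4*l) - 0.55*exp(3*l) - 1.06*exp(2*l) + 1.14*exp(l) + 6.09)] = (1.326*exp(4*l) + 8.894*exp(3*l) - 2.5031*exp(2*l) - 2.862*exp(l) - 0.0444)*exp(l)/(2.89*exp(8*l) - 1.87*exp(7*l) - 3.3015*exp(6*l) + 5.042*exp(5*l) + 20.5756*exp(4*l) - 9.1158*exp(3*l) - 11.6112*exp(2*l) + 13.8852*exp(l) + 37.0881)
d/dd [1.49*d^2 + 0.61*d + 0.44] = 2.98*d + 0.61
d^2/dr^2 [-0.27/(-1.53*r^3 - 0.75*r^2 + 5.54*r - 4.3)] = (-(2.4786*r + 0.405)*(1.53*r^3 + 0.75*r^2 - 5.54*r + 4.3) + 0.27*(4.59*r^2 + 1.5*r - 5.54)*(9.18*r^2 + 3.0*r - 11.08))/(1.53*r^3 + 0.75*r^2 - 5.54*r + 4.3)^3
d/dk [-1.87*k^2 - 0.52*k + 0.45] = -3.74*k - 0.52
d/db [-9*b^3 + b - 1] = 1 - 27*b^2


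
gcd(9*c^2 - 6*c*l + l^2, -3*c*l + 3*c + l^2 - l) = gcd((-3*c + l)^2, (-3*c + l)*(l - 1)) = 3*c - l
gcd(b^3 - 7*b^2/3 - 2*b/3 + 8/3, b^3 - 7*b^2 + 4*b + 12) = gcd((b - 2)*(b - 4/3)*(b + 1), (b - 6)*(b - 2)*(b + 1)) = b^2 - b - 2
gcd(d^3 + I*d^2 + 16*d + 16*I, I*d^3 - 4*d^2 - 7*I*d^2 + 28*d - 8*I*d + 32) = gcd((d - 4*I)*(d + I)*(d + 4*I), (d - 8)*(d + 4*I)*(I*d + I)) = d + 4*I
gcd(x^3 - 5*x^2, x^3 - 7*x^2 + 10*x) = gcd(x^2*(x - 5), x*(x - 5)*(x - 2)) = x^2 - 5*x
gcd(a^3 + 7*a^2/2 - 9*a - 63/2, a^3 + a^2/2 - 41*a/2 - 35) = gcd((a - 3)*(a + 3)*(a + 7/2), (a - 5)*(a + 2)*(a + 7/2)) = a + 7/2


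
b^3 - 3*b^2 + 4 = (b - 2)^2*(b + 1)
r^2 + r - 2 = (r - 1)*(r + 2)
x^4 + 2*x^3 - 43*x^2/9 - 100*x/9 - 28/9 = (x - 7/3)*(x + 1/3)*(x + 2)^2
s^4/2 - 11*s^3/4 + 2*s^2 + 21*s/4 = s*(s/2 + 1/2)*(s - 7/2)*(s - 3)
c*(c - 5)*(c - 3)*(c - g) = c^4 - c^3*g - 8*c^3 + 8*c^2*g + 15*c^2 - 15*c*g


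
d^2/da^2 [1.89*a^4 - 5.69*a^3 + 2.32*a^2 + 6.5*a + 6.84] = 22.68*a^2 - 34.14*a + 4.64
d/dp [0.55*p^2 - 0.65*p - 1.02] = 1.1*p - 0.65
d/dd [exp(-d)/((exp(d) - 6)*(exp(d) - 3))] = 3*(-exp(2*d) + 6*exp(d) - 6)*exp(-d)/(exp(4*d) - 18*exp(3*d) + 117*exp(2*d) - 324*exp(d) + 324)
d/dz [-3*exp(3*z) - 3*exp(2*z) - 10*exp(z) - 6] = (-9*exp(2*z) - 6*exp(z) - 10)*exp(z)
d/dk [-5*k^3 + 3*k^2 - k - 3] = -15*k^2 + 6*k - 1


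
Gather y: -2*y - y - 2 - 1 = -3*y - 3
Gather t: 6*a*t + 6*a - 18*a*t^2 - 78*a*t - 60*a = -18*a*t^2 - 72*a*t - 54*a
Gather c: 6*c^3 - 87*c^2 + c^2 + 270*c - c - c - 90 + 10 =6*c^3 - 86*c^2 + 268*c - 80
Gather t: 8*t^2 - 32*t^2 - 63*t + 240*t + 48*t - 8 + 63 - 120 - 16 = -24*t^2 + 225*t - 81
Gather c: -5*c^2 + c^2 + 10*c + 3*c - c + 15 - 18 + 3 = -4*c^2 + 12*c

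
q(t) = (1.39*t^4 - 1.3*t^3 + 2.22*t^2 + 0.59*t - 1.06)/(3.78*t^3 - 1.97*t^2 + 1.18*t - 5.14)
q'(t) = (-11.34*t^2 + 3.94*t - 1.18)*(1.39*t^4 - 1.3*t^3 + 2.22*t^2 + 0.59*t - 1.06)/(3.78*t^3 - 1.97*t^2 + 1.18*t - 5.14)^2 + (5.56*t^3 - 3.9*t^2 + 4.44*t + 0.59)/(3.78*t^3 - 1.97*t^2 + 1.18*t - 5.14)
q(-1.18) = -0.40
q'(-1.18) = 0.68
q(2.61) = 1.10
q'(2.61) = 0.18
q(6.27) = 2.24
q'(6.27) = 0.35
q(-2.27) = -0.98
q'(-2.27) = 0.44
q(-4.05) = -1.68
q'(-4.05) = 0.37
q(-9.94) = -3.84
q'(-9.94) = 0.37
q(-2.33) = -1.01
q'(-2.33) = 0.43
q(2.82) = 1.14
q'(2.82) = 0.22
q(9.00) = 3.21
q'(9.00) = 0.36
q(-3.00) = -1.28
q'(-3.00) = 0.39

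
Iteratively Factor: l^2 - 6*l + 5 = (l - 5)*(l - 1)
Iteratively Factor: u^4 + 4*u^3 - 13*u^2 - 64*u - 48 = (u + 3)*(u^3 + u^2 - 16*u - 16) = (u + 3)*(u + 4)*(u^2 - 3*u - 4) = (u + 1)*(u + 3)*(u + 4)*(u - 4)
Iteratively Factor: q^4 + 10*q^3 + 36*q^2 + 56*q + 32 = (q + 2)*(q^3 + 8*q^2 + 20*q + 16) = (q + 2)^2*(q^2 + 6*q + 8) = (q + 2)^2*(q + 4)*(q + 2)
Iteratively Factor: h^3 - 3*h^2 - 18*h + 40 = (h + 4)*(h^2 - 7*h + 10) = (h - 5)*(h + 4)*(h - 2)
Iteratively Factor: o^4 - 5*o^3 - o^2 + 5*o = (o + 1)*(o^3 - 6*o^2 + 5*o) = (o - 5)*(o + 1)*(o^2 - o) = (o - 5)*(o - 1)*(o + 1)*(o)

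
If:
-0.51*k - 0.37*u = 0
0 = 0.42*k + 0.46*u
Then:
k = 0.00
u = 0.00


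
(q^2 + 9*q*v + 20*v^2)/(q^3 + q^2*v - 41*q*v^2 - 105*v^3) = (q + 4*v)/(q^2 - 4*q*v - 21*v^2)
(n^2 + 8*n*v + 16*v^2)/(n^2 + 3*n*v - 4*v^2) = (-n - 4*v)/(-n + v)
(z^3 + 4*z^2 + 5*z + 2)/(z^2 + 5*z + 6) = (z^2 + 2*z + 1)/(z + 3)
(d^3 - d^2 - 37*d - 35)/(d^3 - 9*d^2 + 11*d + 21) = (d + 5)/(d - 3)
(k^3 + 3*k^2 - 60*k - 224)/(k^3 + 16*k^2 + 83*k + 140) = (k - 8)/(k + 5)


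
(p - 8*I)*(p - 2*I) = p^2 - 10*I*p - 16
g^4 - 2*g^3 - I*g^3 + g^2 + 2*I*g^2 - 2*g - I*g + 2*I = (g - 2)*(g - I)^2*(g + I)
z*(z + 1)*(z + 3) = z^3 + 4*z^2 + 3*z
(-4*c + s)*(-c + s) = 4*c^2 - 5*c*s + s^2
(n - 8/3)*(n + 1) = n^2 - 5*n/3 - 8/3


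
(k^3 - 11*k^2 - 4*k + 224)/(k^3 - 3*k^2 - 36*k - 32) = (k - 7)/(k + 1)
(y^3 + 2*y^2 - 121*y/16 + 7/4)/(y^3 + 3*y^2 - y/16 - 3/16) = (4*y^2 + 9*y - 28)/(4*y^2 + 13*y + 3)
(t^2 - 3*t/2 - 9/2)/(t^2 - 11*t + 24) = (t + 3/2)/(t - 8)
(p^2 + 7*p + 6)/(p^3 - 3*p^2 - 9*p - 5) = (p + 6)/(p^2 - 4*p - 5)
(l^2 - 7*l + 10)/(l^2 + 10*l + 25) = (l^2 - 7*l + 10)/(l^2 + 10*l + 25)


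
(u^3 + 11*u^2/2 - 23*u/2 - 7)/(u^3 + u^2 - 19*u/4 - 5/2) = 2*(u + 7)/(2*u + 5)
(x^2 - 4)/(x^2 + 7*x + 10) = (x - 2)/(x + 5)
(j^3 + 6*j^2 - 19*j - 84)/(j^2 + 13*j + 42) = (j^2 - j - 12)/(j + 6)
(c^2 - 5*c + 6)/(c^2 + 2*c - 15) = (c - 2)/(c + 5)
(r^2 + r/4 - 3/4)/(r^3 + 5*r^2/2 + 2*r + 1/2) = (4*r - 3)/(2*(2*r^2 + 3*r + 1))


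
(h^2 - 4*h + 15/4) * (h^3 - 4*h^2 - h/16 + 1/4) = h^5 - 8*h^4 + 315*h^3/16 - 29*h^2/2 - 79*h/64 + 15/16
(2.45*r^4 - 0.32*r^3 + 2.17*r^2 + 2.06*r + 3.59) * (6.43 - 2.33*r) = -5.7085*r^5 + 16.4991*r^4 - 7.1137*r^3 + 9.1533*r^2 + 4.8811*r + 23.0837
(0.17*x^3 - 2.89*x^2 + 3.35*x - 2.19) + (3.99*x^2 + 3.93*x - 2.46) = 0.17*x^3 + 1.1*x^2 + 7.28*x - 4.65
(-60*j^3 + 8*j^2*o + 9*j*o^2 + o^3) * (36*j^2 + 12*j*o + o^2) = -2160*j^5 - 432*j^4*o + 360*j^3*o^2 + 152*j^2*o^3 + 21*j*o^4 + o^5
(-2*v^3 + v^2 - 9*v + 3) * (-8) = 16*v^3 - 8*v^2 + 72*v - 24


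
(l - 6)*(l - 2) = l^2 - 8*l + 12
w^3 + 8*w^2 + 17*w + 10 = (w + 1)*(w + 2)*(w + 5)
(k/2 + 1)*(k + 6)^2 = k^3/2 + 7*k^2 + 30*k + 36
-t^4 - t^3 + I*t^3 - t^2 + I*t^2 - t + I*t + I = (t - I)*(t + I)*(I*t + 1)*(I*t + I)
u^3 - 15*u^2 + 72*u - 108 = (u - 6)^2*(u - 3)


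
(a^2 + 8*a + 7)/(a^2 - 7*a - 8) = (a + 7)/(a - 8)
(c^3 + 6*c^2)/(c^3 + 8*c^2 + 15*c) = c*(c + 6)/(c^2 + 8*c + 15)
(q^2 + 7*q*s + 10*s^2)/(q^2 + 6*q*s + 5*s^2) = (q + 2*s)/(q + s)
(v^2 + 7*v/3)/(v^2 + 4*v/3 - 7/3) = v/(v - 1)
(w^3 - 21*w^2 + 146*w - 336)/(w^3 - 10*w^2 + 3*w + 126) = (w - 8)/(w + 3)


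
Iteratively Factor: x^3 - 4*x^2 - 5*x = (x)*(x^2 - 4*x - 5) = x*(x + 1)*(x - 5)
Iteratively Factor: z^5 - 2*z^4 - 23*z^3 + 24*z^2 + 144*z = (z + 3)*(z^4 - 5*z^3 - 8*z^2 + 48*z) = (z - 4)*(z + 3)*(z^3 - z^2 - 12*z) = z*(z - 4)*(z + 3)*(z^2 - z - 12) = z*(z - 4)^2*(z + 3)*(z + 3)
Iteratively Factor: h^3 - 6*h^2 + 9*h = (h - 3)*(h^2 - 3*h) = h*(h - 3)*(h - 3)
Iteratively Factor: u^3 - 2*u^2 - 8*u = (u + 2)*(u^2 - 4*u) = (u - 4)*(u + 2)*(u)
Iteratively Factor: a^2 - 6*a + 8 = (a - 2)*(a - 4)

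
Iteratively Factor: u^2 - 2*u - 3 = (u + 1)*(u - 3)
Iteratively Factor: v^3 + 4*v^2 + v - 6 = (v + 3)*(v^2 + v - 2) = (v - 1)*(v + 3)*(v + 2)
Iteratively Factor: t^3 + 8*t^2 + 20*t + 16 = (t + 4)*(t^2 + 4*t + 4) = (t + 2)*(t + 4)*(t + 2)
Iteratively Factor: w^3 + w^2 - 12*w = (w - 3)*(w^2 + 4*w) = w*(w - 3)*(w + 4)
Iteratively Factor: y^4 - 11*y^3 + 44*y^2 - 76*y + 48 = (y - 4)*(y^3 - 7*y^2 + 16*y - 12) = (y - 4)*(y - 3)*(y^2 - 4*y + 4) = (y - 4)*(y - 3)*(y - 2)*(y - 2)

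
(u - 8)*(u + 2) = u^2 - 6*u - 16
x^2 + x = x*(x + 1)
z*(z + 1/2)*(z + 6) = z^3 + 13*z^2/2 + 3*z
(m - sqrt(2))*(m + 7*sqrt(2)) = m^2 + 6*sqrt(2)*m - 14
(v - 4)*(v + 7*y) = v^2 + 7*v*y - 4*v - 28*y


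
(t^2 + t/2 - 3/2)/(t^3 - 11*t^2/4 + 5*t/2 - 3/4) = 2*(2*t + 3)/(4*t^2 - 7*t + 3)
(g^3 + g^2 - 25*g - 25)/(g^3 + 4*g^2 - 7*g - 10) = (g - 5)/(g - 2)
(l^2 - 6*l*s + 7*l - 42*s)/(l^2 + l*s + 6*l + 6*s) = (l^2 - 6*l*s + 7*l - 42*s)/(l^2 + l*s + 6*l + 6*s)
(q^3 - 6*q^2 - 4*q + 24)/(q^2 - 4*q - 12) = q - 2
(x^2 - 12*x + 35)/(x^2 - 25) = (x - 7)/(x + 5)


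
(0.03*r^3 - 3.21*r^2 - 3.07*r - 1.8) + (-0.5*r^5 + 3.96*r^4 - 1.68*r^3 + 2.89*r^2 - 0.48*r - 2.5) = -0.5*r^5 + 3.96*r^4 - 1.65*r^3 - 0.32*r^2 - 3.55*r - 4.3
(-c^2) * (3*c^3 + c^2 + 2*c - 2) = -3*c^5 - c^4 - 2*c^3 + 2*c^2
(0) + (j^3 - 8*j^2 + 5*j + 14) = j^3 - 8*j^2 + 5*j + 14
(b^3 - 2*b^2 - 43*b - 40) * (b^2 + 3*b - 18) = b^5 + b^4 - 67*b^3 - 133*b^2 + 654*b + 720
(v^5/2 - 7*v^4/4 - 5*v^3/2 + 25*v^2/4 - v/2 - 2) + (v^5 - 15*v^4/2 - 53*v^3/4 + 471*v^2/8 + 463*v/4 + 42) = 3*v^5/2 - 37*v^4/4 - 63*v^3/4 + 521*v^2/8 + 461*v/4 + 40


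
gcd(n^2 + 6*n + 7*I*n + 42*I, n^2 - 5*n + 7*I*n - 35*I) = n + 7*I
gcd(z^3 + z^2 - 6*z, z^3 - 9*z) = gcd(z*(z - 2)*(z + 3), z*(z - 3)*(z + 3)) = z^2 + 3*z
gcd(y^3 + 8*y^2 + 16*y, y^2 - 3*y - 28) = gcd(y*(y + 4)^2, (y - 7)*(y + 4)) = y + 4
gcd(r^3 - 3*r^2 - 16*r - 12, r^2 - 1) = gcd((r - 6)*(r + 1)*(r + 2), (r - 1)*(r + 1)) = r + 1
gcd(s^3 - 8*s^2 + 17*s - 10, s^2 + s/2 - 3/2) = s - 1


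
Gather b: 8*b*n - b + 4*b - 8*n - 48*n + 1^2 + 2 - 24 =b*(8*n + 3) - 56*n - 21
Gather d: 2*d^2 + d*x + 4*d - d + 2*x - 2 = 2*d^2 + d*(x + 3) + 2*x - 2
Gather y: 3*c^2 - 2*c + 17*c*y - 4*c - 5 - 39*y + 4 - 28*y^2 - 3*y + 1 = 3*c^2 - 6*c - 28*y^2 + y*(17*c - 42)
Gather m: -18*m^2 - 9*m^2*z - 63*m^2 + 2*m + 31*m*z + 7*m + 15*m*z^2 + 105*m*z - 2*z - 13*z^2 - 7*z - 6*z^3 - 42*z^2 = m^2*(-9*z - 81) + m*(15*z^2 + 136*z + 9) - 6*z^3 - 55*z^2 - 9*z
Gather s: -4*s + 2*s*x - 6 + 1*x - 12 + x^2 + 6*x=s*(2*x - 4) + x^2 + 7*x - 18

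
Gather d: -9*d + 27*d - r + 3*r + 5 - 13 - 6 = 18*d + 2*r - 14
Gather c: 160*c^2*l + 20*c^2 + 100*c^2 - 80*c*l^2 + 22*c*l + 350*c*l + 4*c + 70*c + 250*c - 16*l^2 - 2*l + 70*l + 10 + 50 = c^2*(160*l + 120) + c*(-80*l^2 + 372*l + 324) - 16*l^2 + 68*l + 60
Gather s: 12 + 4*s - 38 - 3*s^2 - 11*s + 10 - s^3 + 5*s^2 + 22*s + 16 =-s^3 + 2*s^2 + 15*s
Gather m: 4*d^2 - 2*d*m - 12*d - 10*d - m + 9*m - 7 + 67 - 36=4*d^2 - 22*d + m*(8 - 2*d) + 24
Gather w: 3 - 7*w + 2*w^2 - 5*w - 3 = 2*w^2 - 12*w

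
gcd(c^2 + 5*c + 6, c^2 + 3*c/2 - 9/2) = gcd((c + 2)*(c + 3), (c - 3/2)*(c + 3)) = c + 3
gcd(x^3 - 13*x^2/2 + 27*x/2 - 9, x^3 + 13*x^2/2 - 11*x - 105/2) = x - 3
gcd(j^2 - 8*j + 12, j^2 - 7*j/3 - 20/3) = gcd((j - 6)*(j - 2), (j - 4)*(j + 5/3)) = 1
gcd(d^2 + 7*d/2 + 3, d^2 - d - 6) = d + 2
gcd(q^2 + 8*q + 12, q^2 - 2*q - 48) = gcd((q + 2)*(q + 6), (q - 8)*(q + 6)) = q + 6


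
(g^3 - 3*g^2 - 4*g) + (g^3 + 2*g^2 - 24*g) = 2*g^3 - g^2 - 28*g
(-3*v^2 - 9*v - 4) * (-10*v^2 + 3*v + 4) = 30*v^4 + 81*v^3 + v^2 - 48*v - 16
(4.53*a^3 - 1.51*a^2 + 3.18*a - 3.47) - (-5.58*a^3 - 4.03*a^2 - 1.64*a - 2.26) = 10.11*a^3 + 2.52*a^2 + 4.82*a - 1.21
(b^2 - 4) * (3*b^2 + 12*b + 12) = 3*b^4 + 12*b^3 - 48*b - 48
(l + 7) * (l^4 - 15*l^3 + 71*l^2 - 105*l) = l^5 - 8*l^4 - 34*l^3 + 392*l^2 - 735*l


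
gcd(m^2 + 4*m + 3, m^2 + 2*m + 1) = m + 1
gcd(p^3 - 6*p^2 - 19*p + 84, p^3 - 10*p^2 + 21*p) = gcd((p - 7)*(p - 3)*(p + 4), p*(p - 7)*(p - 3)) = p^2 - 10*p + 21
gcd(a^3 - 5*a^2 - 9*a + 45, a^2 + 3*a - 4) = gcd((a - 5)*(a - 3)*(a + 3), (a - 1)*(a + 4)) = 1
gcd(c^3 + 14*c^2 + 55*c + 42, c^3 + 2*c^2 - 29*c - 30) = c^2 + 7*c + 6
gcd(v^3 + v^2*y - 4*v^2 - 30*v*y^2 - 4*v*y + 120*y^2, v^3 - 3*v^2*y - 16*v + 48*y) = v - 4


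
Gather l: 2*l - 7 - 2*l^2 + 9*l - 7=-2*l^2 + 11*l - 14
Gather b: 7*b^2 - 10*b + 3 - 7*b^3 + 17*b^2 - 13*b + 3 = -7*b^3 + 24*b^2 - 23*b + 6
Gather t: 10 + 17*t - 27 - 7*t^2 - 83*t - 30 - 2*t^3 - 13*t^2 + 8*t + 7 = -2*t^3 - 20*t^2 - 58*t - 40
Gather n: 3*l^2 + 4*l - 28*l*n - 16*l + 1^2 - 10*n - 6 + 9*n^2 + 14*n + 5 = 3*l^2 - 12*l + 9*n^2 + n*(4 - 28*l)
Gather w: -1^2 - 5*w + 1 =-5*w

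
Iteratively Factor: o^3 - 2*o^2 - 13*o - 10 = (o - 5)*(o^2 + 3*o + 2) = (o - 5)*(o + 2)*(o + 1)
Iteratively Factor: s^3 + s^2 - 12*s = (s + 4)*(s^2 - 3*s) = (s - 3)*(s + 4)*(s)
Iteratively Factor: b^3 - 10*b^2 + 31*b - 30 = (b - 3)*(b^2 - 7*b + 10) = (b - 3)*(b - 2)*(b - 5)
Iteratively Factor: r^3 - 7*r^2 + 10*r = (r)*(r^2 - 7*r + 10) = r*(r - 2)*(r - 5)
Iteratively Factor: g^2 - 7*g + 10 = (g - 5)*(g - 2)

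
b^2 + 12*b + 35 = (b + 5)*(b + 7)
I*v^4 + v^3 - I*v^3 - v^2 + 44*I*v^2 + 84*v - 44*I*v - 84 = (v - 6*I)*(v - 2*I)*(v + 7*I)*(I*v - I)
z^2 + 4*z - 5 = (z - 1)*(z + 5)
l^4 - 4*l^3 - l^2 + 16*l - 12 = (l - 3)*(l - 2)*(l - 1)*(l + 2)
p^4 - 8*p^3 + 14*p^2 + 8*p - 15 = (p - 5)*(p - 3)*(p - 1)*(p + 1)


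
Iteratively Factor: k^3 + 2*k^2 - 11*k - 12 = (k + 1)*(k^2 + k - 12) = (k - 3)*(k + 1)*(k + 4)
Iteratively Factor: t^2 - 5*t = (t)*(t - 5)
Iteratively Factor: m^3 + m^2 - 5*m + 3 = (m - 1)*(m^2 + 2*m - 3) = (m - 1)*(m + 3)*(m - 1)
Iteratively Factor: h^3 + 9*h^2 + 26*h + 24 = (h + 3)*(h^2 + 6*h + 8) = (h + 3)*(h + 4)*(h + 2)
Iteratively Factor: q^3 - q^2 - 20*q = (q + 4)*(q^2 - 5*q) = (q - 5)*(q + 4)*(q)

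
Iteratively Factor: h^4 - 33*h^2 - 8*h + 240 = (h + 4)*(h^3 - 4*h^2 - 17*h + 60) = (h - 3)*(h + 4)*(h^2 - h - 20) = (h - 3)*(h + 4)^2*(h - 5)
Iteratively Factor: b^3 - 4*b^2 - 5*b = (b)*(b^2 - 4*b - 5) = b*(b + 1)*(b - 5)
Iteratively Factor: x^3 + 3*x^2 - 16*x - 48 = (x + 4)*(x^2 - x - 12) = (x + 3)*(x + 4)*(x - 4)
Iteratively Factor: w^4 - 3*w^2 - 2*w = (w + 1)*(w^3 - w^2 - 2*w) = (w + 1)^2*(w^2 - 2*w) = (w - 2)*(w + 1)^2*(w)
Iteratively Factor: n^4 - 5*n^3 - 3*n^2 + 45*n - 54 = (n - 2)*(n^3 - 3*n^2 - 9*n + 27) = (n - 2)*(n + 3)*(n^2 - 6*n + 9) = (n - 3)*(n - 2)*(n + 3)*(n - 3)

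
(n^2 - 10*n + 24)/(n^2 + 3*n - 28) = (n - 6)/(n + 7)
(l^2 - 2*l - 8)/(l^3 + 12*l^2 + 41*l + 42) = (l - 4)/(l^2 + 10*l + 21)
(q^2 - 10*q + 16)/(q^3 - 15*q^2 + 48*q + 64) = (q - 2)/(q^2 - 7*q - 8)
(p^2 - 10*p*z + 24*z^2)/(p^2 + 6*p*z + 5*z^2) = (p^2 - 10*p*z + 24*z^2)/(p^2 + 6*p*z + 5*z^2)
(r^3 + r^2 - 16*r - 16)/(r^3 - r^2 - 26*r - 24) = (r - 4)/(r - 6)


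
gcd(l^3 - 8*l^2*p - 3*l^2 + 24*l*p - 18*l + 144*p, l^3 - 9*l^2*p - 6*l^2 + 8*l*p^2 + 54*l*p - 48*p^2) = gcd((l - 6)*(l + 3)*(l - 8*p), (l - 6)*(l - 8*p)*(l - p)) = -l^2 + 8*l*p + 6*l - 48*p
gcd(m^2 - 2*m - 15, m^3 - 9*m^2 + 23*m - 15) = m - 5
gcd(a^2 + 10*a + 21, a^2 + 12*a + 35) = a + 7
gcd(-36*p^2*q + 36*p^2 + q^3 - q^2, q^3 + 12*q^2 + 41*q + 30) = 1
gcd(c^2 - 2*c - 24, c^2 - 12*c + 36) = c - 6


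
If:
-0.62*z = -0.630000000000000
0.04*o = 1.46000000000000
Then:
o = 36.50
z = 1.02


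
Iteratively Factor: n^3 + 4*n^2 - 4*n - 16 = (n + 2)*(n^2 + 2*n - 8) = (n + 2)*(n + 4)*(n - 2)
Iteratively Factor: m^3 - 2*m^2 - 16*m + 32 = (m + 4)*(m^2 - 6*m + 8) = (m - 4)*(m + 4)*(m - 2)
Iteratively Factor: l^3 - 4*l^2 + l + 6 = (l + 1)*(l^2 - 5*l + 6) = (l - 3)*(l + 1)*(l - 2)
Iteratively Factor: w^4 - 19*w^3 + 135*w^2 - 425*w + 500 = (w - 5)*(w^3 - 14*w^2 + 65*w - 100) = (w - 5)^2*(w^2 - 9*w + 20) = (w - 5)^3*(w - 4)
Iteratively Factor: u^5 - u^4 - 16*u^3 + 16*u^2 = (u - 1)*(u^4 - 16*u^2) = (u - 4)*(u - 1)*(u^3 + 4*u^2) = (u - 4)*(u - 1)*(u + 4)*(u^2) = u*(u - 4)*(u - 1)*(u + 4)*(u)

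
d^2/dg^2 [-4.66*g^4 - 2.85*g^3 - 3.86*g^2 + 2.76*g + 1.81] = -55.92*g^2 - 17.1*g - 7.72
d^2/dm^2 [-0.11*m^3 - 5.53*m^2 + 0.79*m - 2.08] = -0.66*m - 11.06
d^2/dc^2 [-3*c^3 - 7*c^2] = -18*c - 14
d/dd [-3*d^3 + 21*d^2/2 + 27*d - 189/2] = -9*d^2 + 21*d + 27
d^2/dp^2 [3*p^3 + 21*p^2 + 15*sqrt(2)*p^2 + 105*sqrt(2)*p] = 18*p + 42 + 30*sqrt(2)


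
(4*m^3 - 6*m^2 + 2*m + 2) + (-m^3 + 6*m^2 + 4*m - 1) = 3*m^3 + 6*m + 1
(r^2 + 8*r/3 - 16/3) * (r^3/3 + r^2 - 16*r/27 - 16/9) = r^5/3 + 17*r^4/9 + 8*r^3/27 - 704*r^2/81 - 128*r/81 + 256/27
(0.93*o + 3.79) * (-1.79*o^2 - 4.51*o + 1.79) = -1.6647*o^3 - 10.9784*o^2 - 15.4282*o + 6.7841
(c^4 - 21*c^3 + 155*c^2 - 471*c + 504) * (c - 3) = c^5 - 24*c^4 + 218*c^3 - 936*c^2 + 1917*c - 1512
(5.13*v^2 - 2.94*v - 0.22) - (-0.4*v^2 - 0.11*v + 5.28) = 5.53*v^2 - 2.83*v - 5.5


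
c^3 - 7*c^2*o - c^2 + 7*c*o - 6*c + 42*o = (c - 3)*(c + 2)*(c - 7*o)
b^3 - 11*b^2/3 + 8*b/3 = b*(b - 8/3)*(b - 1)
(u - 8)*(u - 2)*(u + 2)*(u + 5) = u^4 - 3*u^3 - 44*u^2 + 12*u + 160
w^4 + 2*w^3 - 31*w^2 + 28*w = w*(w - 4)*(w - 1)*(w + 7)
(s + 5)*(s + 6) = s^2 + 11*s + 30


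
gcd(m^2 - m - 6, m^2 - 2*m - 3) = m - 3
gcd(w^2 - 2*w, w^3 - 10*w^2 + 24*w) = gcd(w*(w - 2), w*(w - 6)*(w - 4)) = w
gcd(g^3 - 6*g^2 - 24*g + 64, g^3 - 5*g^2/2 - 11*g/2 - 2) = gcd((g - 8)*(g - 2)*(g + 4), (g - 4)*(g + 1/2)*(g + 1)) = 1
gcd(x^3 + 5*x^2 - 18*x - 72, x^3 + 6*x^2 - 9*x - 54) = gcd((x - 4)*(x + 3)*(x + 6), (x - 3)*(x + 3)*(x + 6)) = x^2 + 9*x + 18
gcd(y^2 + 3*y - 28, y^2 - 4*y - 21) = 1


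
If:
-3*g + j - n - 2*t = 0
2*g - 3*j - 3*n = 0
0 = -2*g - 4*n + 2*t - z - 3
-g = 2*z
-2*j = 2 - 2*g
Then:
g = -54/11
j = -65/11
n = 29/11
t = 34/11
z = 27/11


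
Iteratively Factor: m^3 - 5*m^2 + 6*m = (m)*(m^2 - 5*m + 6) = m*(m - 2)*(m - 3)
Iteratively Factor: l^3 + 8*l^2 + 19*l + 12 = (l + 4)*(l^2 + 4*l + 3) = (l + 1)*(l + 4)*(l + 3)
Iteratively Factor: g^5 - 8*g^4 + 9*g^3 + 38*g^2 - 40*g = (g)*(g^4 - 8*g^3 + 9*g^2 + 38*g - 40) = g*(g - 4)*(g^3 - 4*g^2 - 7*g + 10) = g*(g - 5)*(g - 4)*(g^2 + g - 2) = g*(g - 5)*(g - 4)*(g + 2)*(g - 1)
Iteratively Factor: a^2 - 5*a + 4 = (a - 1)*(a - 4)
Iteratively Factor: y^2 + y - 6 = (y + 3)*(y - 2)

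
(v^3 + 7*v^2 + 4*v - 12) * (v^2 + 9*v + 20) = v^5 + 16*v^4 + 87*v^3 + 164*v^2 - 28*v - 240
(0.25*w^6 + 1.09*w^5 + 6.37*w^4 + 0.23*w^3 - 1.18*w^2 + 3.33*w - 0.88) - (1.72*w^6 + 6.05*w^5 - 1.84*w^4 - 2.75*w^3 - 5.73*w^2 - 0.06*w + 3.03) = -1.47*w^6 - 4.96*w^5 + 8.21*w^4 + 2.98*w^3 + 4.55*w^2 + 3.39*w - 3.91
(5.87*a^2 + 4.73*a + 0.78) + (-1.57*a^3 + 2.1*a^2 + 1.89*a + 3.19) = -1.57*a^3 + 7.97*a^2 + 6.62*a + 3.97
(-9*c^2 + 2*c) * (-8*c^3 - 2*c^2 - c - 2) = 72*c^5 + 2*c^4 + 5*c^3 + 16*c^2 - 4*c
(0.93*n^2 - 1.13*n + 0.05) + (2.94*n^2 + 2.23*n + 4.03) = 3.87*n^2 + 1.1*n + 4.08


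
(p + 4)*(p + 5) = p^2 + 9*p + 20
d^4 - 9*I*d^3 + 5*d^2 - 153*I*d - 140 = (d - 7*I)*(d - 5*I)*(d - I)*(d + 4*I)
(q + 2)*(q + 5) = q^2 + 7*q + 10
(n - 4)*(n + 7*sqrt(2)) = n^2 - 4*n + 7*sqrt(2)*n - 28*sqrt(2)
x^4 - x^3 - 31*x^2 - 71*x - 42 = (x - 7)*(x + 1)*(x + 2)*(x + 3)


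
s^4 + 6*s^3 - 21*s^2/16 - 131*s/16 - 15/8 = (s - 5/4)*(s + 1/4)*(s + 1)*(s + 6)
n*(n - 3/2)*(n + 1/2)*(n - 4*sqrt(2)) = n^4 - 4*sqrt(2)*n^3 - n^3 - 3*n^2/4 + 4*sqrt(2)*n^2 + 3*sqrt(2)*n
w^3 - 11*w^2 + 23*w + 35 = (w - 7)*(w - 5)*(w + 1)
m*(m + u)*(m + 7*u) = m^3 + 8*m^2*u + 7*m*u^2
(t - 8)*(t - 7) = t^2 - 15*t + 56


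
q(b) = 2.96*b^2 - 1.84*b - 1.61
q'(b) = 5.92*b - 1.84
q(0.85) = -1.04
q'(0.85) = 3.19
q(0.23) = -1.88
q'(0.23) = -0.48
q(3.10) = 21.13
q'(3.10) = 16.51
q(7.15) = 136.56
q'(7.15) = 40.49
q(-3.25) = 35.64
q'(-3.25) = -21.08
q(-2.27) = 17.82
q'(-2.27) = -15.28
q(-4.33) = 61.85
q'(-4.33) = -27.47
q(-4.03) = 53.88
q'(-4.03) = -25.70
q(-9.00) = 254.71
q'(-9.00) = -55.12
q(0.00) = -1.61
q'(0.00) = -1.84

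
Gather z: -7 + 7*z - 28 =7*z - 35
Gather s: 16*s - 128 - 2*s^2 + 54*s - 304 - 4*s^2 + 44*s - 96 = -6*s^2 + 114*s - 528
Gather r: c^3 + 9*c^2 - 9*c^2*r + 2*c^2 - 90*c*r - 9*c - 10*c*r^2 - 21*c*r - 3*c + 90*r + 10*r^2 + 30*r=c^3 + 11*c^2 - 12*c + r^2*(10 - 10*c) + r*(-9*c^2 - 111*c + 120)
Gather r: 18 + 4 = 22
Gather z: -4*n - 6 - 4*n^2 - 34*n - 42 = -4*n^2 - 38*n - 48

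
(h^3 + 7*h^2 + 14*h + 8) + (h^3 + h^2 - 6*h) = 2*h^3 + 8*h^2 + 8*h + 8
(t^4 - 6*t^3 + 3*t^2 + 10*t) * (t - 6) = t^5 - 12*t^4 + 39*t^3 - 8*t^2 - 60*t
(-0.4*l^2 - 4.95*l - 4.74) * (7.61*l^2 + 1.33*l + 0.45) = -3.044*l^4 - 38.2015*l^3 - 42.8349*l^2 - 8.5317*l - 2.133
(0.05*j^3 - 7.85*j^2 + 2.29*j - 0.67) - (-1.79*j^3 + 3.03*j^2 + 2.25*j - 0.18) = 1.84*j^3 - 10.88*j^2 + 0.04*j - 0.49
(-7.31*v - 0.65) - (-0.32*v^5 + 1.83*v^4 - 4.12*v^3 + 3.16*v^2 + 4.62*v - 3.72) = 0.32*v^5 - 1.83*v^4 + 4.12*v^3 - 3.16*v^2 - 11.93*v + 3.07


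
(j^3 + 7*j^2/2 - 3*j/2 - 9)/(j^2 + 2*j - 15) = (2*j^3 + 7*j^2 - 3*j - 18)/(2*(j^2 + 2*j - 15))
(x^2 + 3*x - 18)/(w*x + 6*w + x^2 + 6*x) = (x - 3)/(w + x)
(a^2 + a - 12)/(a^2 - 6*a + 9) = (a + 4)/(a - 3)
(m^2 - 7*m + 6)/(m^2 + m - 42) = (m - 1)/(m + 7)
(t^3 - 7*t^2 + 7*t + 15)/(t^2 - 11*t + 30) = (t^2 - 2*t - 3)/(t - 6)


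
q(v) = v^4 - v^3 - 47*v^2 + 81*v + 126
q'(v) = 4*v^3 - 3*v^2 - 94*v + 81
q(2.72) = 33.21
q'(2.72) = -116.38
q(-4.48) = -687.45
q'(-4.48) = 82.25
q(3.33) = -39.41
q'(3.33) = -117.58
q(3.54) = -63.57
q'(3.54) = -111.91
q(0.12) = 135.04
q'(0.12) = 69.68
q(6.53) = 190.61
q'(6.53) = 453.04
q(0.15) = 137.09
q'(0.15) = 66.85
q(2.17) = 92.41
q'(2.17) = -96.23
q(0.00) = 126.00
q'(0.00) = 81.00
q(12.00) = 13338.00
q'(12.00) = 5433.00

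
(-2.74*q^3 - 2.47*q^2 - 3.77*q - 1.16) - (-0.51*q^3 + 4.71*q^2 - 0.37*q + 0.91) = -2.23*q^3 - 7.18*q^2 - 3.4*q - 2.07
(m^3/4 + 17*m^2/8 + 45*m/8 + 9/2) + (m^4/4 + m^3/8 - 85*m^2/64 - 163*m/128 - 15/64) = m^4/4 + 3*m^3/8 + 51*m^2/64 + 557*m/128 + 273/64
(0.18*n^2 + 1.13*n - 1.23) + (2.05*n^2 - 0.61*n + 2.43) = 2.23*n^2 + 0.52*n + 1.2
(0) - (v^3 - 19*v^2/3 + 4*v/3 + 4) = -v^3 + 19*v^2/3 - 4*v/3 - 4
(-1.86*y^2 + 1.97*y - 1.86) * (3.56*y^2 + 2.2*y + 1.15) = -6.6216*y^4 + 2.9212*y^3 - 4.4266*y^2 - 1.8265*y - 2.139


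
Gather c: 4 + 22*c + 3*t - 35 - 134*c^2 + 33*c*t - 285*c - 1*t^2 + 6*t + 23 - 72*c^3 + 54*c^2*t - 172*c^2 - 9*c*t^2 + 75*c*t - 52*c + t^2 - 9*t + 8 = -72*c^3 + c^2*(54*t - 306) + c*(-9*t^2 + 108*t - 315)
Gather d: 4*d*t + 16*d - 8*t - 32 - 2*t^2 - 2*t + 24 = d*(4*t + 16) - 2*t^2 - 10*t - 8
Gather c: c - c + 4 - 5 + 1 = 0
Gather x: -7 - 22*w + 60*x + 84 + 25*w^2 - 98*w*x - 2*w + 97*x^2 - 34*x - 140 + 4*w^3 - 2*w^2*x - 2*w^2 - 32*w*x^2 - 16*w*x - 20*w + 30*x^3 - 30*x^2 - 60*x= 4*w^3 + 23*w^2 - 44*w + 30*x^3 + x^2*(67 - 32*w) + x*(-2*w^2 - 114*w - 34) - 63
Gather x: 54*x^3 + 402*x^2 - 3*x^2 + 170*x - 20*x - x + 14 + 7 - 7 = 54*x^3 + 399*x^2 + 149*x + 14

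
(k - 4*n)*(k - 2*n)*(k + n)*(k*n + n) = k^4*n - 5*k^3*n^2 + k^3*n + 2*k^2*n^3 - 5*k^2*n^2 + 8*k*n^4 + 2*k*n^3 + 8*n^4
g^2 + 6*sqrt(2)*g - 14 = (g - sqrt(2))*(g + 7*sqrt(2))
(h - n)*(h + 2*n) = h^2 + h*n - 2*n^2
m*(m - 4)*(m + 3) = m^3 - m^2 - 12*m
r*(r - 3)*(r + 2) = r^3 - r^2 - 6*r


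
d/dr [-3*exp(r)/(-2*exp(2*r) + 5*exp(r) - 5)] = (15 - 6*exp(2*r))*exp(r)/(4*exp(4*r) - 20*exp(3*r) + 45*exp(2*r) - 50*exp(r) + 25)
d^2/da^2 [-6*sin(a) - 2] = 6*sin(a)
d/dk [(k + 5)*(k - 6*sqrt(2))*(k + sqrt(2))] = 3*k^2 - 10*sqrt(2)*k + 10*k - 25*sqrt(2) - 12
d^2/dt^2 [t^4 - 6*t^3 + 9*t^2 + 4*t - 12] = 12*t^2 - 36*t + 18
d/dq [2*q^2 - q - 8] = 4*q - 1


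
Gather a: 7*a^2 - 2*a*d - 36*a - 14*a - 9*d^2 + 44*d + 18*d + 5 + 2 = 7*a^2 + a*(-2*d - 50) - 9*d^2 + 62*d + 7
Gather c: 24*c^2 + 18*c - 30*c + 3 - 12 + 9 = 24*c^2 - 12*c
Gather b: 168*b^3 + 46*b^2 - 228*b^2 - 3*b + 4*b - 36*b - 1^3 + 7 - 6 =168*b^3 - 182*b^2 - 35*b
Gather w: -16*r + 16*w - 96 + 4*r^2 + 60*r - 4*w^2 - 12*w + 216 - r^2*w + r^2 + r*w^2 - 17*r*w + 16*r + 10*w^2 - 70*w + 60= 5*r^2 + 60*r + w^2*(r + 6) + w*(-r^2 - 17*r - 66) + 180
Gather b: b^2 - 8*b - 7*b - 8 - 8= b^2 - 15*b - 16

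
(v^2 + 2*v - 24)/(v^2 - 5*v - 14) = (-v^2 - 2*v + 24)/(-v^2 + 5*v + 14)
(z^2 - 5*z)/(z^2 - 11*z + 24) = z*(z - 5)/(z^2 - 11*z + 24)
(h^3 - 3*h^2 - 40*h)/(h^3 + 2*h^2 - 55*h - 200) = h/(h + 5)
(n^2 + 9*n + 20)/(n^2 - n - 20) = (n + 5)/(n - 5)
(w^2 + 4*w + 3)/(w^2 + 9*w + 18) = (w + 1)/(w + 6)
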